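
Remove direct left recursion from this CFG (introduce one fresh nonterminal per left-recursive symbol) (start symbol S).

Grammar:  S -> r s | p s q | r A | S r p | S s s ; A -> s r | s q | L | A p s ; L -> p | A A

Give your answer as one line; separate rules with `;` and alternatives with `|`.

S -> r s S' | p s q S' | r A S'; A -> s r A' | s q A' | L A'; L -> p | A A; S' -> r p S' | s s S' | ε; A' -> p s A' | ε

Left recursion appears on S, A.
For S: α = {r p, s s}, β = {r s, p s q, r A}. Rewrite as S → β S' and S' → α S' | ε.
For A: α = {p s}, β = {s r, s q, L}. Rewrite as A → β A' and A' → α A' | ε.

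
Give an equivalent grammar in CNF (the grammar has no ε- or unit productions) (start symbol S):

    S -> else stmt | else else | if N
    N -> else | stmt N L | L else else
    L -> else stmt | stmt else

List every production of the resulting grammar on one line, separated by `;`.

S -> X1 X2 | X1 X1 | X3 N; N -> else | X2 Y1 | L Y2; L -> X1 X2 | X2 X1; X1 -> else; X2 -> stmt; X3 -> if; Y1 -> N L; Y2 -> X1 X1

Introduce a nonterminal for each terminal appearing in a rule of length ≥ 2: X1 → else, X2 → stmt, X3 → if.
Binarize each right-hand side of length ≥ 3 by chaining fresh nonterminals (Y1, Y2, …): affected rules were N → X2 N L; N → L X1 X1.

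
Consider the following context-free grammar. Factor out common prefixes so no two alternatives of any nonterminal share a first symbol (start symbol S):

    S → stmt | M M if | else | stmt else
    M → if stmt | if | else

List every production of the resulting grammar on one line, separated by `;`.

S has alternatives sharing prefix 'stmt': factor to S → stmt S' with S' → ε | else.
M has alternatives sharing prefix 'if': factor to M → if M' with M' → stmt | ε.

S → M M if | else | stmt S'; M → else | if M'; S' → ε | else; M' → stmt | ε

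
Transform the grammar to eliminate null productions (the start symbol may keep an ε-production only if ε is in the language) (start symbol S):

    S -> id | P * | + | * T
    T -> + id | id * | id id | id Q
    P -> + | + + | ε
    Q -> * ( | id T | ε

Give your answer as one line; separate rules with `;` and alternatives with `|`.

The nullable symbols are {P, Q}.
ε ∉ L(G), so no ε-production is kept.
Add the nullable-subset variants: S → P * gives P * | *. T → id Q gives id Q | id.

S -> id | P * | * | + | * T; T -> + id | id * | id id | id Q | id; P -> + | + +; Q -> * ( | id T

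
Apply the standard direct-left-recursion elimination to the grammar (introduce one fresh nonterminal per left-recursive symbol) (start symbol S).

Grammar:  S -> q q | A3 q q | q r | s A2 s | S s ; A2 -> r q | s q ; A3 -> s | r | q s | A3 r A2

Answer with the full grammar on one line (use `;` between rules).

S -> q q S' | A3 q q S' | q r S' | s A2 s S'; A2 -> r q | s q; A3 -> s A3' | r A3' | q s A3'; S' -> s S' | ε; A3' -> r A2 A3' | ε

Left recursion appears on S, A3.
For S: α = {s}, β = {q q, A3 q q, q r, s A2 s}. Rewrite as S → β S' and S' → α S' | ε.
For A3: α = {r A2}, β = {s, r, q s}. Rewrite as A3 → β A3' and A3' → α A3' | ε.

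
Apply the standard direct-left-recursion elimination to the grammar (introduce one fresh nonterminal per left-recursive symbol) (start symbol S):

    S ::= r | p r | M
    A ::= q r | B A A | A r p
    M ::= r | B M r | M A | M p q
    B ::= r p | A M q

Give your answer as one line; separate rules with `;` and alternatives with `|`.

S ::= r | p r | M; A ::= q r A' | B A A A'; M ::= r M' | B M r M'; B ::= r p | A M q; A' ::= r p A' | ε; M' ::= A M' | p q M' | ε

Left recursion appears on A, M.
For A: α = {r p}, β = {q r, B A A}. Rewrite as A → β A' and A' → α A' | ε.
For M: α = {A, p q}, β = {r, B M r}. Rewrite as M → β M' and M' → α M' | ε.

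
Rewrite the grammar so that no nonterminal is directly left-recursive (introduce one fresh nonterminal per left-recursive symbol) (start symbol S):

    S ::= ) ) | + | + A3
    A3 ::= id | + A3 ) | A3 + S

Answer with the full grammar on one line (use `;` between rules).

Left recursion appears on A3.
For A3: α = {+ S}, β = {id, + A3 )}. Rewrite as A3 → β A3' and A3' → α A3' | ε.

S ::= ) ) | + | + A3; A3 ::= id A3' | + A3 ) A3'; A3' ::= + S A3' | eps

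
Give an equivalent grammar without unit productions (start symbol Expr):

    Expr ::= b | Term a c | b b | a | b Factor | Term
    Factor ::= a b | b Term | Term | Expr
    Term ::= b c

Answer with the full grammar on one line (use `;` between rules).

Expr ::= b c | b | Term a c | b b | a | b Factor; Factor ::= b c | a b | b Term | b | Term a c | b b | a | b Factor; Term ::= b c

Unit pairs: Expr ⇒* {Term}; Factor ⇒* {Expr, Term}.
For each unit pair (A, B), copy every non-unit production of B to A, then drop all unit productions.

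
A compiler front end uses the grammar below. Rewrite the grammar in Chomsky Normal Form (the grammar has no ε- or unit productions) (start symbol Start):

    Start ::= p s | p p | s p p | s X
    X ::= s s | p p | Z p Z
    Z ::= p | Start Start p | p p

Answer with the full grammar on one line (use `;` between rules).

Start ::= X1 X2 | X1 X1 | X2 Y1 | X2 X; X ::= X2 X2 | X1 X1 | Z Y2; Z ::= p | Start Y3 | X1 X1; X1 ::= p; X2 ::= s; Y1 ::= X1 X1; Y2 ::= X1 Z; Y3 ::= Start X1

Introduce a nonterminal for each terminal appearing in a rule of length ≥ 2: X1 → p, X2 → s.
Binarize each right-hand side of length ≥ 3 by chaining fresh nonterminals (Y1, Y2, …): affected rules were Start → X2 X1 X1; X → Z X1 Z; Z → Start Start X1.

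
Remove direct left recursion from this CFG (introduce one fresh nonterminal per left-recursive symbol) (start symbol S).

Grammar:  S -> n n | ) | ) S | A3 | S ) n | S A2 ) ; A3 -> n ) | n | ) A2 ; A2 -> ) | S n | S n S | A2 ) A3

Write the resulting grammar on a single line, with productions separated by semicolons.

Directly left-recursive nonterminals: S, A2.
For S: α = {) n, A2 )}, β = {n n, ), ) S, A3}. Rewrite as S → β S' and S' → α S' | ε.
For A2: α = {) A3}, β = {), S n, S n S}. Rewrite as A2 → β A2' and A2' → α A2' | ε.

S -> n n S' | ) S' | ) S S' | A3 S'; A3 -> n ) | n | ) A2; A2 -> ) A2' | S n A2' | S n S A2'; S' -> ) n S' | A2 ) S' | ε; A2' -> ) A3 A2' | ε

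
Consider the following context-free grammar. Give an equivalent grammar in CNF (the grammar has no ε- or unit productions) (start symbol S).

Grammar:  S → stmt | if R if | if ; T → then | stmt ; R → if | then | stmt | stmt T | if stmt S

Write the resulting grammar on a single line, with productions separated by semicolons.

Introduce a nonterminal for each terminal appearing in a rule of length ≥ 2: X1 → if, X2 → stmt.
Binarize each right-hand side of length ≥ 3 by chaining fresh nonterminals (Y1, Y2, …): affected rules were S → X1 R X1; R → X1 X2 S.

S → stmt | X1 Y1 | if; T → then | stmt; R → if | then | stmt | X2 T | X1 Y2; X1 → if; X2 → stmt; Y1 → R X1; Y2 → X2 S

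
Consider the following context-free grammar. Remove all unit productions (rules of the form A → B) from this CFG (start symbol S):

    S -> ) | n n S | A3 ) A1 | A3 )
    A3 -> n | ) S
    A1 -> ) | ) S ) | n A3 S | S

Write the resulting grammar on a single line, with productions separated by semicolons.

Unit pairs: A1 ⇒* {S}.
Replace each nonterminal's rules with the union of the non-unit rules of every nonterminal it unit-derives.

S -> ) | n n S | A3 ) A1 | A3 ); A3 -> n | ) S; A1 -> ) | ) S ) | n A3 S | n n S | A3 ) A1 | A3 )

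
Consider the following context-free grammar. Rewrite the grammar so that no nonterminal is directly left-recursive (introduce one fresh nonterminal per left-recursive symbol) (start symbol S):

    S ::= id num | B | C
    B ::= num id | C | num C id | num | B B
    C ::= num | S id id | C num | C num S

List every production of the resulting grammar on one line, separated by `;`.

S ::= id num | B | C; B ::= num id B' | C B' | num C id B' | num B'; C ::= num C' | S id id C'; B' ::= B B' | ε; C' ::= num C' | num S C' | ε

Directly left-recursive nonterminals: B, C.
For B: α = {B}, β = {num id, C, num C id, num}. Rewrite as B → β B' and B' → α B' | ε.
For C: α = {num, num S}, β = {num, S id id}. Rewrite as C → β C' and C' → α C' | ε.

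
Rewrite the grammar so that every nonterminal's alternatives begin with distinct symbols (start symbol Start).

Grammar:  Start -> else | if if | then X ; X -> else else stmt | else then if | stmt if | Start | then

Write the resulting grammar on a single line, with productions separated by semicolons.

X has alternatives sharing prefix 'else': factor to X → else X1 with X1 → else stmt | then if.

Start -> else | if if | then X; X -> stmt if | Start | then | else X1; X1 -> else stmt | then if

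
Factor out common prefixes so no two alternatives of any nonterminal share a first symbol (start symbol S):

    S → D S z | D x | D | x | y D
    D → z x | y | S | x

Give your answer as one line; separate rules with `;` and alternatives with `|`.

S has alternatives sharing prefix 'D': factor to S → D S' with S' → S z | x | ε.

S → x | y D | D S'; D → z x | y | S | x; S' → S z | x | ε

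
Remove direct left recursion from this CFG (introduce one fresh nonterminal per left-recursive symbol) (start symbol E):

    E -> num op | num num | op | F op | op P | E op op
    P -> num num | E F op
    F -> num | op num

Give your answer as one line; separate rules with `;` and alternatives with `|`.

Directly left-recursive nonterminal: E.
For E: α = {op op}, β = {num op, num num, op, F op, op P}. Rewrite as E → β E' and E' → α E' | ε.

E -> num op E' | num num E' | op E' | F op E' | op P E'; P -> num num | E F op; F -> num | op num; E' -> op op E' | ε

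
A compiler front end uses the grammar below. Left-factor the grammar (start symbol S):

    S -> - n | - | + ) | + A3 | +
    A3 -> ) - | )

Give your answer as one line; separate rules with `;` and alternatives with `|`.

S -> + S' | - S''; A3 -> ) A3'; S' -> ) | A3 | ε; S'' -> n | ε; A3' -> - | ε

S has alternatives sharing prefix '+': factor to S → + S' with S' → ) | A3 | ε.
S has alternatives sharing prefix '-': factor to S → - S'' with S'' → n | ε.
A3 has alternatives sharing prefix ')': factor to A3 → ) A3' with A3' → - | ε.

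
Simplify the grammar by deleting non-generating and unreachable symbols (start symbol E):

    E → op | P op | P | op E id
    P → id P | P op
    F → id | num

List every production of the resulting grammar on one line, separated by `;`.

E → op | op E id

Generating nonterminals: {E, F}.
Reachable from E after that: {E}.
Removed useless symbols: {F, P} and every production mentioning them.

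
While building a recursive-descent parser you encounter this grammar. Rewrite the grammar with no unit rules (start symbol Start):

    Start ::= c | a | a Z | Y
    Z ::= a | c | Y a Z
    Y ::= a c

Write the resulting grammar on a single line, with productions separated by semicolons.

Unit pairs: Start ⇒* {Y}.
For every A with A ⇒* B via unit rules, add B's non-unit alternatives to A; then delete every rule of the form X → Y.

Start ::= c | a | a Z | a c; Z ::= a | c | Y a Z; Y ::= a c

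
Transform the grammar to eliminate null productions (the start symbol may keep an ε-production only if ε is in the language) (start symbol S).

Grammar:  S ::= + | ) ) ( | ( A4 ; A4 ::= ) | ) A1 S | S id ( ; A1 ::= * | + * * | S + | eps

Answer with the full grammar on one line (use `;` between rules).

Nullable nonterminals: {A1}.
ε ∉ L(G), so no ε-production is kept.
For each production, add variants omitting each subset of nullable occurrences: A4 → ) A1 S gives ) A1 S | ) S.

S ::= + | ) ) ( | ( A4; A4 ::= ) | ) A1 S | ) S | S id (; A1 ::= * | + * * | S +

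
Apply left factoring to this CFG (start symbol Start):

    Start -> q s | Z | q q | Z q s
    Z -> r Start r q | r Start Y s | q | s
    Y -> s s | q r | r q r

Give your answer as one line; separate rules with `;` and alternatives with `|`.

Start has alternatives sharing prefix 'q': factor to Start → q Start1 with Start1 → s | q.
Start has alternatives sharing prefix 'Z': factor to Start → Z Start2 with Start2 → ε | q s.
Z has alternatives sharing prefix 'r Start': factor to Z → r Start Z1 with Z1 → r q | Y s.

Start -> q Start1 | Z Start2; Z -> q | s | r Start Z1; Y -> s s | q r | r q r; Start1 -> s | q; Start2 -> ε | q s; Z1 -> r q | Y s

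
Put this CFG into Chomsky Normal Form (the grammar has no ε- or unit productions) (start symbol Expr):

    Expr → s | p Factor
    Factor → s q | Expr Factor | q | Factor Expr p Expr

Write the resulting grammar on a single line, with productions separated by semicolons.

Introduce a nonterminal for each terminal appearing in a rule of length ≥ 2: X1 → p, X2 → s, X3 → q.
Binarize each right-hand side of length ≥ 3 by chaining fresh nonterminals (Y1, Y2, …): affected rules were Factor → Factor Expr X1 Expr.

Expr → s | X1 Factor; Factor → X2 X3 | Expr Factor | q | Factor Y1; X1 → p; X2 → s; X3 → q; Y1 → Expr Y2; Y2 → X1 Expr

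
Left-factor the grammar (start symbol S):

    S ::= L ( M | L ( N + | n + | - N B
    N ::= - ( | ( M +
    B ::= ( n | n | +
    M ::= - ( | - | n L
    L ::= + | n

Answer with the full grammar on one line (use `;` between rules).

S has alternatives sharing prefix 'L (': factor to S → L ( S' with S' → M | N +.
M has alternatives sharing prefix '-': factor to M → - M' with M' → ( | ε.

S ::= n + | - N B | L ( S'; N ::= - ( | ( M +; B ::= ( n | n | +; M ::= n L | - M'; L ::= + | n; S' ::= M | N +; M' ::= ( | eps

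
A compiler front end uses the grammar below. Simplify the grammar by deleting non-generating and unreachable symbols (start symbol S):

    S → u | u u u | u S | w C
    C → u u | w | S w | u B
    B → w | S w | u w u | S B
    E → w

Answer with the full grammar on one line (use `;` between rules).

S → u | u u u | u S | w C; C → u u | w | S w | u B; B → w | S w | u w u | S B

Generating nonterminals: {B, C, E, S}.
Reachable from S after that: {B, C, S}.
Removed useless symbols: {E} and every production mentioning them.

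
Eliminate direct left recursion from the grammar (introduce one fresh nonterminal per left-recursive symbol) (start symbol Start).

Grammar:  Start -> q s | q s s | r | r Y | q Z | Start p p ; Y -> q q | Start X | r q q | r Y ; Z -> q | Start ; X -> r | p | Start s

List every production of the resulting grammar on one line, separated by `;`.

Start -> q s Start1 | q s s Start1 | r Start1 | r Y Start1 | q Z Start1; Y -> q q | Start X | r q q | r Y; Z -> q | Start; X -> r | p | Start s; Start1 -> p p Start1 | ε

Directly left-recursive nonterminal: Start.
For Start: α = {p p}, β = {q s, q s s, r, r Y, q Z}. Rewrite as Start → β Start1 and Start1 → α Start1 | ε.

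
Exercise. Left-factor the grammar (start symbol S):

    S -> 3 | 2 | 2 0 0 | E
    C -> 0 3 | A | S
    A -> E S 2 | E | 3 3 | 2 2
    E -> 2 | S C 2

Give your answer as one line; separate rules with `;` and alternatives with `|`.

S -> 3 | E | 2 S'; C -> 0 3 | A | S; A -> 3 3 | 2 2 | E A'; E -> 2 | S C 2; S' -> ε | 0 0; A' -> S 2 | ε

S has alternatives sharing prefix '2': factor to S → 2 S' with S' → ε | 0 0.
A has alternatives sharing prefix 'E': factor to A → E A' with A' → S 2 | ε.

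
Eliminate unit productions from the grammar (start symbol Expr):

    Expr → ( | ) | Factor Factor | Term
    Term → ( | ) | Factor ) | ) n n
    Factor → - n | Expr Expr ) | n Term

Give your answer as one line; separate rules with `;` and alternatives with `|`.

Unit pairs: Expr ⇒* {Term}.
Replace each nonterminal's rules with the union of the non-unit rules of every nonterminal it unit-derives.

Expr → ( | ) | Factor ) | ) n n | Factor Factor; Term → ( | ) | Factor ) | ) n n; Factor → - n | Expr Expr ) | n Term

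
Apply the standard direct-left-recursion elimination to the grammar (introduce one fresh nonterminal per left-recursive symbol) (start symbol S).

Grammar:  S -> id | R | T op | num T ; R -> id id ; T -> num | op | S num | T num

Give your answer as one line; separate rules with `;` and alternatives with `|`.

Left recursion appears on T.
For T: α = {num}, β = {num, op, S num}. Rewrite as T → β T' and T' → α T' | ε.

S -> id | R | T op | num T; R -> id id; T -> num T' | op T' | S num T'; T' -> num T' | ε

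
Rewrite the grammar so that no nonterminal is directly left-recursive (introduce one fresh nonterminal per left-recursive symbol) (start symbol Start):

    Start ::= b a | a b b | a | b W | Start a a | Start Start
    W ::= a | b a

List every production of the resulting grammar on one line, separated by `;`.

Start ::= b a Start1 | a b b Start1 | a Start1 | b W Start1; W ::= a | b a; Start1 ::= a a Start1 | Start Start1 | ε

Left recursion appears on Start.
For Start: α = {a a, Start}, β = {b a, a b b, a, b W}. Rewrite as Start → β Start1 and Start1 → α Start1 | ε.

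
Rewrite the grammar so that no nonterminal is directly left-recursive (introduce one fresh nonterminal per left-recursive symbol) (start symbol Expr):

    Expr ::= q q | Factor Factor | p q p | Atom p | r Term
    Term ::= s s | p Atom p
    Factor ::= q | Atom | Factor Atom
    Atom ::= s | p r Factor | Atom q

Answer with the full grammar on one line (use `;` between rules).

Factor, Atom are directly left-recursive.
For Factor: α = {Atom}, β = {q, Atom}. Rewrite as Factor → β Factor1 and Factor1 → α Factor1 | ε.
For Atom: α = {q}, β = {s, p r Factor}. Rewrite as Atom → β Atom1 and Atom1 → α Atom1 | ε.

Expr ::= q q | Factor Factor | p q p | Atom p | r Term; Term ::= s s | p Atom p; Factor ::= q Factor1 | Atom Factor1; Atom ::= s Atom1 | p r Factor Atom1; Factor1 ::= Atom Factor1 | ε; Atom1 ::= q Atom1 | ε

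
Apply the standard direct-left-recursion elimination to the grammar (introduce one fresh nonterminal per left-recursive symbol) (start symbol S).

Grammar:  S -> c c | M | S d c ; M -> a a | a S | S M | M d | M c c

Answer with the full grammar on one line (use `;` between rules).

S, M are directly left-recursive.
For S: α = {d c}, β = {c c, M}. Rewrite as S → β S' and S' → α S' | ε.
For M: α = {d, c c}, β = {a a, a S, S M}. Rewrite as M → β M' and M' → α M' | ε.

S -> c c S' | M S'; M -> a a M' | a S M' | S M M'; S' -> d c S' | epsilon; M' -> d M' | c c M' | epsilon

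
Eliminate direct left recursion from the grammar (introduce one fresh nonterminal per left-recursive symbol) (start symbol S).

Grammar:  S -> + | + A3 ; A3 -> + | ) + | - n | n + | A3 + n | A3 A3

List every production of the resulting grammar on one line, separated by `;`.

A3 is directly left-recursive.
For A3: α = {+ n, A3}, β = {+, ) +, - n, n +}. Rewrite as A3 → β A3' and A3' → α A3' | ε.

S -> + | + A3; A3 -> + A3' | ) + A3' | - n A3' | n + A3'; A3' -> + n A3' | A3 A3' | ε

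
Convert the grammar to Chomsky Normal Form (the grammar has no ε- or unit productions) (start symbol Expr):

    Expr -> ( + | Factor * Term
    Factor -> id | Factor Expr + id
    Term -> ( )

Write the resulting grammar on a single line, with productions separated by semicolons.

Expr -> X1 X2 | Factor Y1; Factor -> id | Factor Y2; Term -> X1 X5; X1 -> (; X2 -> +; X3 -> *; X4 -> id; X5 -> ); Y1 -> X3 Term; Y2 -> Expr Y3; Y3 -> X2 X4

Introduce a nonterminal for each terminal appearing in a rule of length ≥ 2: X1 → (, X2 → +, X3 → *, X4 → id, X5 → ).
Binarize each right-hand side of length ≥ 3 by chaining fresh nonterminals (Y1, Y2, …): affected rules were Expr → Factor X3 Term; Factor → Factor Expr X2 X4.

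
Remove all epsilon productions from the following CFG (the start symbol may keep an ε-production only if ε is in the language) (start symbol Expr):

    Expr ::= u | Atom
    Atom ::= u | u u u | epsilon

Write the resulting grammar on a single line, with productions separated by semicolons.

Expr ::= u | Atom | epsilon; Atom ::= u | u u u

Nullable set = {Atom, Expr}.
ε ∈ L(G) since Expr is nullable, so keep Expr → ε.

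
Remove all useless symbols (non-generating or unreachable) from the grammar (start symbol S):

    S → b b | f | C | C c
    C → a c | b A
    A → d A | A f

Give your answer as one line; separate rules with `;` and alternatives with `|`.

Generating nonterminals: {C, S}.
Reachable from S after that: {C, S}.
Removed useless symbols: {A} and every production mentioning them.

S → b b | f | C | C c; C → a c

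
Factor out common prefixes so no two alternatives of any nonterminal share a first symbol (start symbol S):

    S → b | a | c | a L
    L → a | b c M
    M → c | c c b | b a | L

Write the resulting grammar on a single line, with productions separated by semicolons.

S → b | c | a S'; L → a | b c M; M → b a | L | c M'; S' → ε | L; M' → ε | c b

S has alternatives sharing prefix 'a': factor to S → a S' with S' → ε | L.
M has alternatives sharing prefix 'c': factor to M → c M' with M' → ε | c b.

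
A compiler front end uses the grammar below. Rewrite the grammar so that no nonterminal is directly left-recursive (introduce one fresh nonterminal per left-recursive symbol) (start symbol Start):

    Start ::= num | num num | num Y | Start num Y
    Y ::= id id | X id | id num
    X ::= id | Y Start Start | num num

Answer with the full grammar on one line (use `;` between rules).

Start is directly left-recursive.
For Start: α = {num Y}, β = {num, num num, num Y}. Rewrite as Start → β Start1 and Start1 → α Start1 | ε.

Start ::= num Start1 | num num Start1 | num Y Start1; Y ::= id id | X id | id num; X ::= id | Y Start Start | num num; Start1 ::= num Y Start1 | ε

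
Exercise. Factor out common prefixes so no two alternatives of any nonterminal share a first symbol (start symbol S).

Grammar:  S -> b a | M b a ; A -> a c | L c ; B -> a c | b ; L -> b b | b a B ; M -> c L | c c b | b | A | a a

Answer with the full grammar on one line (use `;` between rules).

S -> b a | M b a; A -> a c | L c; B -> a c | b; L -> b L'; M -> b | A | a a | c M'; L' -> b | a B; M' -> L | c b

L has alternatives sharing prefix 'b': factor to L → b L' with L' → b | a B.
M has alternatives sharing prefix 'c': factor to M → c M' with M' → L | c b.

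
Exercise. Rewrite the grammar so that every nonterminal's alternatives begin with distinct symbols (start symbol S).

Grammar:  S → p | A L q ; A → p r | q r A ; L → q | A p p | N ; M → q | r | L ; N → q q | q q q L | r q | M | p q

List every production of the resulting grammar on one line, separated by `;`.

S → p | A L q; A → p r | q r A; L → q | A p p | N; M → q | r | L; N → r q | M | p q | q q N'; N' → epsilon | q L

N has alternatives sharing prefix 'q q': factor to N → q q N' with N' → ε | q L.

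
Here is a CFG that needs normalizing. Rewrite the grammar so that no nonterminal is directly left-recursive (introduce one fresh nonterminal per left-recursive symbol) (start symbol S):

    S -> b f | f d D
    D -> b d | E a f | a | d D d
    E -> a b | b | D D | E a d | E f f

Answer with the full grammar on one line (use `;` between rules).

E is directly left-recursive.
For E: α = {a d, f f}, β = {a b, b, D D}. Rewrite as E → β E' and E' → α E' | ε.

S -> b f | f d D; D -> b d | E a f | a | d D d; E -> a b E' | b E' | D D E'; E' -> a d E' | f f E' | ε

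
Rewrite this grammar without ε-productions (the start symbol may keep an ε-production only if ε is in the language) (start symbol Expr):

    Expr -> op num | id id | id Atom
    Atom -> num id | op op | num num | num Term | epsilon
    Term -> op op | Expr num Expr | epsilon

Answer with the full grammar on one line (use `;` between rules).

Nullable nonterminals: {Atom, Term}.
ε ∉ L(G), so no ε-production is kept.
For each production, add variants omitting each subset of nullable occurrences: Expr → id Atom gives id Atom | id. Atom → num Term gives num Term | num.

Expr -> op num | id id | id Atom | id; Atom -> num id | op op | num num | num Term | num; Term -> op op | Expr num Expr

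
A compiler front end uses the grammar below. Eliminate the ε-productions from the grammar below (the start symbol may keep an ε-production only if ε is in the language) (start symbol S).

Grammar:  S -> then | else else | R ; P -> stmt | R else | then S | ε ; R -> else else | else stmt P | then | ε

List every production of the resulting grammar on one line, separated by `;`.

S -> then | else else | R | ε; P -> stmt | R else | else | then S | then; R -> else else | else stmt P | else stmt | then

Nullable nonterminals: {P, R, S}.
ε ∈ L(G) since S is nullable, so keep S → ε.
Add the nullable-subset variants: P → R else gives R else | else. P → then S gives then S | then. R → else stmt P gives else stmt P | else stmt.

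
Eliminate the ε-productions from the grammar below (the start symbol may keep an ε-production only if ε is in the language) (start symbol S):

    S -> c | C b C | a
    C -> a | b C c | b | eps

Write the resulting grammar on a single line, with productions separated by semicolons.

S -> c | C b C | C b | b C | b | a; C -> a | b C c | b c | b

Nullable set = {C}.
ε ∉ L(G), so no ε-production is kept.
For each production, add variants omitting each subset of nullable occurrences: S → C b C gives C b C | C b | b C | b. C → b C c gives b C c | b c.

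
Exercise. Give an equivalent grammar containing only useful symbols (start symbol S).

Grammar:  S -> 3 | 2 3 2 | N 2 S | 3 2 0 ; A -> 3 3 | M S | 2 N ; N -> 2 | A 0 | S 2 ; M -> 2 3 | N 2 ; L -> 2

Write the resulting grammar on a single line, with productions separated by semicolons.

S -> 3 | 2 3 2 | N 2 S | 3 2 0; A -> 3 3 | M S | 2 N; N -> 2 | A 0 | S 2; M -> 2 3 | N 2

Generating nonterminals: {A, L, M, N, S}.
Reachable from S after that: {A, M, N, S}.
Removed useless symbols: {L} and every production mentioning them.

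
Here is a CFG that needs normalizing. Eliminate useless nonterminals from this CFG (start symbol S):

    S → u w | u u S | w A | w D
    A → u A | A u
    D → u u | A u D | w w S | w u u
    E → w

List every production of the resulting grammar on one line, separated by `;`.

S → u w | u u S | w D; D → u u | w w S | w u u

Generating nonterminals: {D, E, S}.
Reachable from S after that: {D, S}.
Removed useless symbols: {A, E} and every production mentioning them.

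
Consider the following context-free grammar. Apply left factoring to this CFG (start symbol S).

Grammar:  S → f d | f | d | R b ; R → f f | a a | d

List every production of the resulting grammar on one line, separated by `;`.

S has alternatives sharing prefix 'f': factor to S → f S' with S' → d | ε.

S → d | R b | f S'; R → f f | a a | d; S' → d | ε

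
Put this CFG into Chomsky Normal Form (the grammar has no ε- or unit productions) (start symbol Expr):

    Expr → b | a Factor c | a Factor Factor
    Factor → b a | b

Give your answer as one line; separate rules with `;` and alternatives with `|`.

Introduce a nonterminal for each terminal appearing in a rule of length ≥ 2: X1 → a, X2 → c, X3 → b.
Binarize each right-hand side of length ≥ 3 by chaining fresh nonterminals (Y1, Y2, …): affected rules were Expr → X1 Factor X2; Expr → X1 Factor Factor.

Expr → b | X1 Y1 | X1 Y2; Factor → X3 X1 | b; X1 → a; X2 → c; X3 → b; Y1 → Factor X2; Y2 → Factor Factor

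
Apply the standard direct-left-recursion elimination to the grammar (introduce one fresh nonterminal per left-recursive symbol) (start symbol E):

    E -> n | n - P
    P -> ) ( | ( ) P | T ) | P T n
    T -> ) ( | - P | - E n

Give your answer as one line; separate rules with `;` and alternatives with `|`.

Directly left-recursive nonterminal: P.
For P: α = {T n}, β = {) (, ( ) P, T )}. Rewrite as P → β P' and P' → α P' | ε.

E -> n | n - P; P -> ) ( P' | ( ) P P' | T ) P'; T -> ) ( | - P | - E n; P' -> T n P' | ε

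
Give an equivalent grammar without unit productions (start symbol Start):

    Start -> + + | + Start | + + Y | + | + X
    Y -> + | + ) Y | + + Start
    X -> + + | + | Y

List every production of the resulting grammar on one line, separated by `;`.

Unit pairs: X ⇒* {Y}.
For each unit pair (A, B), copy every non-unit production of B to A, then drop all unit productions.

Start -> + + | + Start | + + Y | + | + X; Y -> + | + ) Y | + + Start; X -> + + | + | + ) Y | + + Start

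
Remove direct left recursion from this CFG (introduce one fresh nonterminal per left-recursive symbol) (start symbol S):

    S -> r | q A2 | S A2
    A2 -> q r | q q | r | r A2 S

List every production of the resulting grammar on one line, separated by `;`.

S is directly left-recursive.
For S: α = {A2}, β = {r, q A2}. Rewrite as S → β S' and S' → α S' | ε.

S -> r S' | q A2 S'; A2 -> q r | q q | r | r A2 S; S' -> A2 S' | ε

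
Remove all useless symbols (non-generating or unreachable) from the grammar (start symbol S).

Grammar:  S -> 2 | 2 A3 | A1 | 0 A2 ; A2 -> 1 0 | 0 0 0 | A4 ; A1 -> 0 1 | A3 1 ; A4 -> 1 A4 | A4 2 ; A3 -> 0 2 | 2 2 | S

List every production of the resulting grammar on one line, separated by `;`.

Generating nonterminals: {A1, A2, A3, S}.
Reachable from S after that: {A1, A2, A3, S}.
Removed useless symbols: {A4} and every production mentioning them.

S -> 2 | 2 A3 | A1 | 0 A2; A2 -> 1 0 | 0 0 0; A1 -> 0 1 | A3 1; A3 -> 0 2 | 2 2 | S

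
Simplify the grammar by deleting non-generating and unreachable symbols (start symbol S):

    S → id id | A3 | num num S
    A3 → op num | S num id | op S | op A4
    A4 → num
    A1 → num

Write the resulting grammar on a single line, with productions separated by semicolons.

S → id id | A3 | num num S; A3 → op num | S num id | op S | op A4; A4 → num

Generating nonterminals: {A1, A3, A4, S}.
Reachable from S after that: {A3, A4, S}.
Removed useless symbols: {A1} and every production mentioning them.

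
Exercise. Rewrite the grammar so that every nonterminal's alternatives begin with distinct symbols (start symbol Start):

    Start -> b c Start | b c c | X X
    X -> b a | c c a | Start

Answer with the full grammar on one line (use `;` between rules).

Start has alternatives sharing prefix 'b c': factor to Start → b c Start1 with Start1 → Start | c.

Start -> X X | b c Start1; X -> b a | c c a | Start; Start1 -> Start | c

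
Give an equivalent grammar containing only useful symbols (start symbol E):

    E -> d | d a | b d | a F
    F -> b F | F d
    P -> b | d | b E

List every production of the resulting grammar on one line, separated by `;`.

E -> d | d a | b d

Generating nonterminals: {E, P}.
Reachable from E after that: {E}.
Removed useless symbols: {F, P} and every production mentioning them.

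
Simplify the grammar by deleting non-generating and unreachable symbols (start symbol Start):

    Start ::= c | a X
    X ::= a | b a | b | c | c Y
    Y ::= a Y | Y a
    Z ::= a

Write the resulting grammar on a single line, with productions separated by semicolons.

Generating nonterminals: {Start, X, Z}.
Reachable from Start after that: {Start, X}.
Removed useless symbols: {Y, Z} and every production mentioning them.

Start ::= c | a X; X ::= a | b a | b | c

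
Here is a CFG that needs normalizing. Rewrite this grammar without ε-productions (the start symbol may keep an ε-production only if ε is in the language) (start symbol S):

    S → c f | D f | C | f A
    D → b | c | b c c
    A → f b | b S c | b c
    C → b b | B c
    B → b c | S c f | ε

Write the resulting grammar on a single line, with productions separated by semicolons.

Nullable set = {B}.
ε ∉ L(G), so no ε-production is kept.
Add the nullable-subset variants: C → B c gives B c | c.

S → c f | D f | C | f A; D → b | c | b c c; A → f b | b S c | b c; C → b b | B c | c; B → b c | S c f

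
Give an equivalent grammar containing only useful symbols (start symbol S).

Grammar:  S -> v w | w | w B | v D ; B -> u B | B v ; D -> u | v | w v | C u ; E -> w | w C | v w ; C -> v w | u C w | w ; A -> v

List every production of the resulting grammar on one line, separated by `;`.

Generating nonterminals: {A, C, D, E, S}.
Reachable from S after that: {C, D, S}.
Removed useless symbols: {A, B, E} and every production mentioning them.

S -> v w | w | v D; D -> u | v | w v | C u; C -> v w | u C w | w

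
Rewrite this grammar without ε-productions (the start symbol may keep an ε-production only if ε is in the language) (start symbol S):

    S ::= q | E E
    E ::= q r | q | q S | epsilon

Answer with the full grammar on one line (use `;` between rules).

S ::= q | E E | E | ε; E ::= q r | q | q S

The nullable symbols are {E, S}.
ε ∈ L(G) since S is nullable, so keep S → ε.
For each production, add variants omitting each subset of nullable occurrences: S → E E gives E E | E.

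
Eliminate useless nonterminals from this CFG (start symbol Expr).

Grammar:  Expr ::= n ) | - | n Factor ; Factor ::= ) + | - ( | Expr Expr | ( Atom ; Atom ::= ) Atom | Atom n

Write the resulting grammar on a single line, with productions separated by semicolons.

Generating nonterminals: {Expr, Factor}.
Reachable from Expr after that: {Expr, Factor}.
Removed useless symbols: {Atom} and every production mentioning them.

Expr ::= n ) | - | n Factor; Factor ::= ) + | - ( | Expr Expr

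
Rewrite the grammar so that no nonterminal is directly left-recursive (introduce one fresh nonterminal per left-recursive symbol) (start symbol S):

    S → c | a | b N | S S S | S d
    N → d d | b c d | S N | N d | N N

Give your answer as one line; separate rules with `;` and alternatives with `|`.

S → c S' | a S' | b N S'; N → d d N' | b c d N' | S N N'; S' → S S S' | d S' | ε; N' → d N' | N N' | ε

S, N are directly left-recursive.
For S: α = {S S, d}, β = {c, a, b N}. Rewrite as S → β S' and S' → α S' | ε.
For N: α = {d, N}, β = {d d, b c d, S N}. Rewrite as N → β N' and N' → α N' | ε.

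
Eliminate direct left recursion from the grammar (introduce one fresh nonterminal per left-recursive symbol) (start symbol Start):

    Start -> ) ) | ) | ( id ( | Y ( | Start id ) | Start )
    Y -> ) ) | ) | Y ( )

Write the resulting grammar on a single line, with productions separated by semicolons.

Left recursion appears on Start, Y.
For Start: α = {id ), )}, β = {) ), ), ( id (, Y (}. Rewrite as Start → β Start1 and Start1 → α Start1 | ε.
For Y: α = {( )}, β = {) ), )}. Rewrite as Y → β Y1 and Y1 → α Y1 | ε.

Start -> ) ) Start1 | ) Start1 | ( id ( Start1 | Y ( Start1; Y -> ) ) Y1 | ) Y1; Start1 -> id ) Start1 | ) Start1 | ε; Y1 -> ( ) Y1 | ε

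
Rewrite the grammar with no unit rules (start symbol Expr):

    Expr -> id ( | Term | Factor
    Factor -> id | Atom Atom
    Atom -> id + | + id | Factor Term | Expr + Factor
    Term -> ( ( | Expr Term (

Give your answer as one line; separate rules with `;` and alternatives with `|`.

Unit pairs: Expr ⇒* {Factor, Term}.
For every A with A ⇒* B via unit rules, add B's non-unit alternatives to A; then delete every rule of the form X → Y.

Expr -> ( ( | Expr Term ( | id | Atom Atom | id (; Factor -> id | Atom Atom; Atom -> id + | + id | Factor Term | Expr + Factor; Term -> ( ( | Expr Term (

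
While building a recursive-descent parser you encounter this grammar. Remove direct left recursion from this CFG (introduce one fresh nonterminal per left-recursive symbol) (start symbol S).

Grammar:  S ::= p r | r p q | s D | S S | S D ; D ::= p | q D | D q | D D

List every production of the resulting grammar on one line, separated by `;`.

S, D are directly left-recursive.
For S: α = {S, D}, β = {p r, r p q, s D}. Rewrite as S → β S' and S' → α S' | ε.
For D: α = {q, D}, β = {p, q D}. Rewrite as D → β D' and D' → α D' | ε.

S ::= p r S' | r p q S' | s D S'; D ::= p D' | q D D'; S' ::= S S' | D S' | ε; D' ::= q D' | D D' | ε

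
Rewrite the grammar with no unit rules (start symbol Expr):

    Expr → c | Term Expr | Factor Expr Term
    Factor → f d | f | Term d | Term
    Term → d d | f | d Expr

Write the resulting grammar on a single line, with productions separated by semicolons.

Unit pairs: Factor ⇒* {Term}.
Replace each nonterminal's rules with the union of the non-unit rules of every nonterminal it unit-derives.

Expr → c | Term Expr | Factor Expr Term; Factor → d d | f | d Expr | f d | Term d; Term → d d | f | d Expr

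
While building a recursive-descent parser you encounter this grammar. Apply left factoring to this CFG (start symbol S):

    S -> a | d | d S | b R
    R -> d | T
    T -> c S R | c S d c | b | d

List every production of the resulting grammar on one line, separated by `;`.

S -> a | b R | d S'; R -> d | T; T -> b | d | c S T'; S' -> ε | S; T' -> R | d c

S has alternatives sharing prefix 'd': factor to S → d S' with S' → ε | S.
T has alternatives sharing prefix 'c S': factor to T → c S T' with T' → R | d c.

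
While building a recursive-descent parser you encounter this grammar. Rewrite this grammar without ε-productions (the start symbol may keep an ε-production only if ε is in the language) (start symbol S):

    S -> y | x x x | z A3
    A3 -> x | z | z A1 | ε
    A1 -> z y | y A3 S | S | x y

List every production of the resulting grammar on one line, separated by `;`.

Nullable set = {A3}.
ε ∉ L(G), so no ε-production is kept.
For each production, add variants omitting each subset of nullable occurrences: S → z A3 gives z A3 | z. A1 → y A3 S gives y A3 S | y S.

S -> y | x x x | z A3 | z; A3 -> x | z | z A1; A1 -> z y | y A3 S | y S | S | x y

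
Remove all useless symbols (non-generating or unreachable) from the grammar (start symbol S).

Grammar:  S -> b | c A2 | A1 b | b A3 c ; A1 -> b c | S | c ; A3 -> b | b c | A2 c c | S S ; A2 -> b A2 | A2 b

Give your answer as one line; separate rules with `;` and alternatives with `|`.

Generating nonterminals: {A1, A3, S}.
Reachable from S after that: {A1, A3, S}.
Removed useless symbols: {A2} and every production mentioning them.

S -> b | A1 b | b A3 c; A1 -> b c | S | c; A3 -> b | b c | S S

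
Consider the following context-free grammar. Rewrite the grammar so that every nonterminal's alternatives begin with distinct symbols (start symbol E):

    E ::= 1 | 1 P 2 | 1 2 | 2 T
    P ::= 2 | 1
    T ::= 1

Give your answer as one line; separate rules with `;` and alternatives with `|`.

E has alternatives sharing prefix '1': factor to E → 1 E' with E' → ε | P 2 | 2.

E ::= 2 T | 1 E'; P ::= 2 | 1; T ::= 1; E' ::= ε | P 2 | 2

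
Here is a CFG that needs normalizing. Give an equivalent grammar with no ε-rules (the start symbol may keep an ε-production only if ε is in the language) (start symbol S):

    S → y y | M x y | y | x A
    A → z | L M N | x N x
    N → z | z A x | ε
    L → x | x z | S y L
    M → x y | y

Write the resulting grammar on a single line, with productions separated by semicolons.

S → y y | M x y | y | x A; A → z | L M N | L M | x N x | x x; N → z | z A x; L → x | x z | S y L; M → x y | y

Nullable nonterminals: {N}.
ε ∉ L(G), so no ε-production is kept.
For each production, add variants omitting each subset of nullable occurrences: A → L M N gives L M N | L M. A → x N x gives x N x | x x.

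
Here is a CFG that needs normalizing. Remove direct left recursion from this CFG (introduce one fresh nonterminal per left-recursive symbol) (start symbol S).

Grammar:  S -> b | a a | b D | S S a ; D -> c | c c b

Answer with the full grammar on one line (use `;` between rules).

Left recursion appears on S.
For S: α = {S a}, β = {b, a a, b D}. Rewrite as S → β S' and S' → α S' | ε.

S -> b S' | a a S' | b D S'; D -> c | c c b; S' -> S a S' | ε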